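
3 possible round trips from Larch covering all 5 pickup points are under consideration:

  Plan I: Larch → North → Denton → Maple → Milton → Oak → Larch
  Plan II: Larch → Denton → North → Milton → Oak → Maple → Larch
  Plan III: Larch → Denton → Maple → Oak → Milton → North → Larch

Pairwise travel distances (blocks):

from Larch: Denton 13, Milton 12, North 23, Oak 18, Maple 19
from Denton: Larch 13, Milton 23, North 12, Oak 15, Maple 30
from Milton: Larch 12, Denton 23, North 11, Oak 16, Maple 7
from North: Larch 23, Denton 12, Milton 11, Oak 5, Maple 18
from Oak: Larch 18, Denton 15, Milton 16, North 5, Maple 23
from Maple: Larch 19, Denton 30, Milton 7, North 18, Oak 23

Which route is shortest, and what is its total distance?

Plan I: 23 + 12 + 30 + 7 + 16 + 18 = 106
Plan II: 13 + 12 + 11 + 16 + 23 + 19 = 94
Plan III: 13 + 30 + 23 + 16 + 11 + 23 = 116

94 blocks — Plan II is the shortest.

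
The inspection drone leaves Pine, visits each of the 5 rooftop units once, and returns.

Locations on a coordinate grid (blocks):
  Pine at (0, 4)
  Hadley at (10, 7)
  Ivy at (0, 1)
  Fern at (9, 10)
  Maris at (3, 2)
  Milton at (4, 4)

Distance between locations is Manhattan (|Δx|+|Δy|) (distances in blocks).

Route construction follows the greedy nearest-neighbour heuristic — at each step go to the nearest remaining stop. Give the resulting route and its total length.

At Pine the remaining stops are Ivy 3, Milton 4, Maris 5, Hadley 13, Fern 15; go to Ivy.
At Ivy the remaining stops are Maris 4, Milton 7, Hadley 16, Fern 18; go to Maris.
At Maris the remaining stops are Milton 3, Hadley 12, Fern 14; go to Milton.
At Milton the remaining stops are Hadley 9, Fern 11; go to Hadley.
At Hadley the remaining stops are Fern 4; go to Fern.
Return Fern→Pine: 15.
Total = 3 + 4 + 3 + 9 + 4 + 15 = 38.

38 blocks along Pine → Ivy → Maris → Milton → Hadley → Fern → Pine.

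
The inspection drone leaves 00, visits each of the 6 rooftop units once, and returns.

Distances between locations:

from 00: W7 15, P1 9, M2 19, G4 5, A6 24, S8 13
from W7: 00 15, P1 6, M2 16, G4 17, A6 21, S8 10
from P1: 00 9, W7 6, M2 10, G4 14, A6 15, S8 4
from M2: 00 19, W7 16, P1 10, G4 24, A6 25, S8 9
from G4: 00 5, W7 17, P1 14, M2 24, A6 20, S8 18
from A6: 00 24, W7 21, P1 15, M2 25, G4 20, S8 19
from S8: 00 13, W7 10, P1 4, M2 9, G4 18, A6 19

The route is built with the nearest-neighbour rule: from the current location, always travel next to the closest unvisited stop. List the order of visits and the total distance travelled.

From 00: distances to unvisited — G4=5, P1=9, S8=13, W7=15, M2=19, A6=24. Nearest is G4 (5).
From G4: distances to unvisited — P1=14, W7=17, S8=18, A6=20, M2=24. Nearest is P1 (14).
From P1: distances to unvisited — S8=4, W7=6, M2=10, A6=15. Nearest is S8 (4).
From S8: distances to unvisited — M2=9, W7=10, A6=19. Nearest is M2 (9).
From M2: distances to unvisited — W7=16, A6=25. Nearest is W7 (16).
From W7: distances to unvisited — A6=21. Nearest is A6 (21).
Return A6→00: 24.
Total = 5 + 14 + 4 + 9 + 16 + 21 + 24 = 93.

Nearest-neighbour total = 93; route 00 → G4 → P1 → S8 → M2 → W7 → A6 → 00.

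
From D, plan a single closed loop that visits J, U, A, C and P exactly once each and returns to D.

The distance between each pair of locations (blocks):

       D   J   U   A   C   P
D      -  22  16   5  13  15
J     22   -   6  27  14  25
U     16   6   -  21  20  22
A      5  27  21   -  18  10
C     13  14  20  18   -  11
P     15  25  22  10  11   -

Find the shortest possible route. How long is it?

With 5 stops there are 5!/2 = 60 distinct round trips (a route and its reverse cost the same).
D→J→U→A→C→P→D: 22+6+21+18+11+15 = 93
D→J→U→A→P→C→D: 22+6+21+10+11+13 = 83
D→J→U→C→A→P→D: 22+6+20+18+10+15 = 91
D→J→U→C→P→A→D: 22+6+20+11+10+5 = 74
D→J→U→P→A→C→D: 22+6+22+10+18+13 = 91
D→J→U→P→C→A→D: 22+6+22+11+18+5 = 84
D→J→A→U→C→P→D: 22+27+21+20+11+15 = 116
D→J→A→U→P→C→D: 22+27+21+22+11+13 = 116
D→J→A→C→U→P→D: 22+27+18+20+22+15 = 124
D→J→A→C→P→U→D: 22+27+18+11+22+16 = 116
D→J→A→P→U→C→D: 22+27+10+22+20+13 = 114
D→J→A→P→C→U→D: 22+27+10+11+20+16 = 106
D→J→C→U→A→P→D: 22+14+20+21+10+15 = 102
D→J→C→U→P→A→D: 22+14+20+22+10+5 = 93
… (46 more)
D→U→J→C→P→A→D: 16+6+14+11+10+5 = 62  ← best
The minimum is 62.
One optimal route: D → U → J → C → P → A → D (or its reverse).

62 blocks — the shortest possible round trip.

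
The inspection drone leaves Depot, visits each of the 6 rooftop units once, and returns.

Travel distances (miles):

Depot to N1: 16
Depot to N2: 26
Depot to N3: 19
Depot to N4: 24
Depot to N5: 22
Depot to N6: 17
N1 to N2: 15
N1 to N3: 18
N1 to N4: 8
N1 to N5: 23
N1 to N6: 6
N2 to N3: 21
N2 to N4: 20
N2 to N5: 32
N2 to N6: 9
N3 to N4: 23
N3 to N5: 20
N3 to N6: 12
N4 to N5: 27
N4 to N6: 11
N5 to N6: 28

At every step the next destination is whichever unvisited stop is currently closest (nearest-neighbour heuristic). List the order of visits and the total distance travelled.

Total distance 116 miles via the nearest-neighbour route Depot → N1 → N6 → N2 → N4 → N3 → N5 → Depot.

From Depot: distances to unvisited — N1=16, N6=17, N3=19, N5=22, N4=24, N2=26. Nearest is N1 (16).
From N1: distances to unvisited — N6=6, N4=8, N2=15, N3=18, N5=23. Nearest is N6 (6).
From N6: distances to unvisited — N2=9, N4=11, N3=12, N5=28. Nearest is N2 (9).
From N2: distances to unvisited — N4=20, N3=21, N5=32. Nearest is N4 (20).
From N4: distances to unvisited — N3=23, N5=27. Nearest is N3 (23).
From N3: distances to unvisited — N5=20. Nearest is N5 (20).
Return N5→Depot: 22.
Total = 16 + 6 + 9 + 20 + 23 + 20 + 22 = 116.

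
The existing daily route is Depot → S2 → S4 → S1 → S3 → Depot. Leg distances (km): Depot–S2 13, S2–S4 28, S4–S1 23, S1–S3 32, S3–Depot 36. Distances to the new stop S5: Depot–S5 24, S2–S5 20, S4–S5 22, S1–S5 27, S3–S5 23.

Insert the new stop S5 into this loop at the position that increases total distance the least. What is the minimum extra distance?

Insertion cost between consecutive stops i–j is d(i,S5) + d(S5,j) − d(i,j):
  between Depot and S2: 24 + 20 − 13 = 31
  between S2 and S4: 20 + 22 − 28 = 14
  between S4 and S1: 22 + 27 − 23 = 26
  between S1 and S3: 27 + 23 − 32 = 18
  between S3 and Depot: 23 + 24 − 36 = 11
Cheapest insertion is between S3 and Depot, adding 11.
New total = 132 + 11 = 143.

+11 km — insert S5 between S3 and Depot.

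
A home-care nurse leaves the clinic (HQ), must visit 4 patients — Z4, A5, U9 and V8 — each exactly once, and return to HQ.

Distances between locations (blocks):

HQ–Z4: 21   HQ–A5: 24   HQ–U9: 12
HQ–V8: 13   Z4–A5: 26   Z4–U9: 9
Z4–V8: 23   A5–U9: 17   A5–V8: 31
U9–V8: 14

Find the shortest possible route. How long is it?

Shortest round trip = 86 blocks.

With 4 stops there are 4!/2 = 12 distinct round trips (a route and its reverse cost the same).
HQ-Z4-A5-U9-V8-HQ: 21+26+17+14+13 = 91
HQ-Z4-A5-V8-U9-HQ: 21+26+31+14+12 = 104
HQ-Z4-U9-A5-V8-HQ: 21+9+17+31+13 = 91
HQ-Z4-U9-V8-A5-HQ: 21+9+14+31+24 = 99
HQ-Z4-V8-A5-U9-HQ: 21+23+31+17+12 = 104
HQ-Z4-V8-U9-A5-HQ: 21+23+14+17+24 = 99
HQ-A5-Z4-U9-V8-HQ: 24+26+9+14+13 = 86
HQ-A5-Z4-V8-U9-HQ: 24+26+23+14+12 = 99
HQ-A5-U9-Z4-V8-HQ: 24+17+9+23+13 = 86
HQ-A5-V8-Z4-U9-HQ: 24+31+23+9+12 = 99
HQ-U9-Z4-A5-V8-HQ: 12+9+26+31+13 = 91
HQ-U9-A5-Z4-V8-HQ: 12+17+26+23+13 = 91
The minimum is 86.
One optimal route: HQ → A5 → Z4 → U9 → V8 → HQ (or its reverse).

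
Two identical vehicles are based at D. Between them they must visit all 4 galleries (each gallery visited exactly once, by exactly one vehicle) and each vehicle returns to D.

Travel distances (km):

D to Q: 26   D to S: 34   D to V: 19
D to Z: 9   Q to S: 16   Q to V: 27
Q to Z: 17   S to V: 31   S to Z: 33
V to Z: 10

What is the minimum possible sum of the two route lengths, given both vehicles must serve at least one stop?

Minimum combined distance: 110 km.

Check every non-empty split of the stops between the two vehicles; for each half take its own optimal tour:
  {Q} + {S, V, Z}: 52 + 84 = 136
  {S} + {Q, V, Z}: 68 + 72 = 140
  {Q, S} + {V, Z}: 76 + 38 = 114
  {V} + {Q, S, Z}: 38 + 76 = 114
  {Q, V} + {S, Z}: 72 + 76 = 148
  {S, V} + {Q, Z}: 84 + 52 = 136
  … (7 splits in total)
  {Q, S, V} + {Z}: 92 + 18 = 110  ← best
Best: vehicle 1 D → Q → S → V → D = 92; vehicle 2 D → Z → D = 18; combined 110.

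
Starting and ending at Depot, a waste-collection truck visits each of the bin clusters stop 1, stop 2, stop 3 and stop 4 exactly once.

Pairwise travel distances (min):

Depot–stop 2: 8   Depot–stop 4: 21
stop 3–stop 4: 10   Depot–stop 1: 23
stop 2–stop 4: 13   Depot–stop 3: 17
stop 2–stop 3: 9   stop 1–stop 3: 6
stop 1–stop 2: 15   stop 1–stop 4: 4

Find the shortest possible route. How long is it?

With 4 stops there are 4!/2 = 12 distinct round trips (a route and its reverse cost the same).
Depot→stop 1→stop 2→stop 3→stop 4→Depot: 23+15+9+10+21 = 78
Depot→stop 1→stop 2→stop 4→stop 3→Depot: 23+15+13+10+17 = 78
Depot→stop 1→stop 3→stop 2→stop 4→Depot: 23+6+9+13+21 = 72
Depot→stop 1→stop 3→stop 4→stop 2→Depot: 23+6+10+13+8 = 60
Depot→stop 1→stop 4→stop 2→stop 3→Depot: 23+4+13+9+17 = 66
Depot→stop 1→stop 4→stop 3→stop 2→Depot: 23+4+10+9+8 = 54
Depot→stop 2→stop 1→stop 3→stop 4→Depot: 8+15+6+10+21 = 60
Depot→stop 2→stop 1→stop 4→stop 3→Depot: 8+15+4+10+17 = 54
Depot→stop 2→stop 3→stop 1→stop 4→Depot: 8+9+6+4+21 = 48
Depot→stop 2→stop 4→stop 1→stop 3→Depot: 8+13+4+6+17 = 48
Depot→stop 3→stop 1→stop 2→stop 4→Depot: 17+6+15+13+21 = 72
Depot→stop 3→stop 2→stop 1→stop 4→Depot: 17+9+15+4+21 = 66
The minimum is 48.
One optimal route: Depot → stop 2 → stop 3 → stop 1 → stop 4 → Depot (or its reverse).

Minimum total distance: 48 min.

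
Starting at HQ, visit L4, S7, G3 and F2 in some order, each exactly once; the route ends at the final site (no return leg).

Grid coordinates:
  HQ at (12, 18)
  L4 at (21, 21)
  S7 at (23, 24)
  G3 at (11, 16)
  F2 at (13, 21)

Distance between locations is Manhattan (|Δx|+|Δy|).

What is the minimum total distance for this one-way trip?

23 — the minimum one-way total.

There are 4! = 24 possible orderings.
HQ → L4 → S7 → G3 → F2: 12+5+20+7 = 44
HQ → L4 → S7 → F2 → G3: 12+5+13+7 = 37
HQ → L4 → G3 → S7 → F2: 12+15+20+13 = 60
HQ → L4 → G3 → F2 → S7: 12+15+7+13 = 47
HQ → L4 → F2 → S7 → G3: 12+8+13+20 = 53
HQ → L4 → F2 → G3 → S7: 12+8+7+20 = 47
HQ → S7 → L4 → G3 → F2: 17+5+15+7 = 44
HQ → S7 → L4 → F2 → G3: 17+5+8+7 = 37
HQ → S7 → G3 → L4 → F2: 17+20+15+8 = 60
HQ → S7 → G3 → F2 → L4: 17+20+7+8 = 52
HQ → S7 → F2 → L4 → G3: 17+13+8+15 = 53
HQ → S7 → F2 → G3 → L4: 17+13+7+15 = 52
HQ → G3 → L4 → S7 → F2: 3+15+5+13 = 36
HQ → G3 → L4 → F2 → S7: 3+15+8+13 = 39
… (10 more)
HQ → G3 → F2 → L4 → S7: 3+7+8+5 = 23  ← best
The minimum is 23.
One shortest path: HQ → G3 → F2 → L4 → S7.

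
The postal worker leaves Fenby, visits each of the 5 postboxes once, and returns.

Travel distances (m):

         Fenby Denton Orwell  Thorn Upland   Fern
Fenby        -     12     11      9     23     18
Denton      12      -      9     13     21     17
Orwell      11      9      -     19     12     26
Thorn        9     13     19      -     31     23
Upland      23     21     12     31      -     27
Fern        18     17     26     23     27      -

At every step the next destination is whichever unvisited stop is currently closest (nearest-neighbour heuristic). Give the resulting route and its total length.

Total distance 88 m via the nearest-neighbour route Fenby → Thorn → Denton → Orwell → Upland → Fern → Fenby.

From Fenby: distances to unvisited — Thorn=9, Orwell=11, Denton=12, Fern=18, Upland=23. Nearest is Thorn (9).
From Thorn: distances to unvisited — Denton=13, Orwell=19, Fern=23, Upland=31. Nearest is Denton (13).
From Denton: distances to unvisited — Orwell=9, Fern=17, Upland=21. Nearest is Orwell (9).
From Orwell: distances to unvisited — Upland=12, Fern=26. Nearest is Upland (12).
From Upland: distances to unvisited — Fern=27. Nearest is Fern (27).
Return Fern→Fenby: 18.
Total = 9 + 13 + 9 + 12 + 27 + 18 = 88.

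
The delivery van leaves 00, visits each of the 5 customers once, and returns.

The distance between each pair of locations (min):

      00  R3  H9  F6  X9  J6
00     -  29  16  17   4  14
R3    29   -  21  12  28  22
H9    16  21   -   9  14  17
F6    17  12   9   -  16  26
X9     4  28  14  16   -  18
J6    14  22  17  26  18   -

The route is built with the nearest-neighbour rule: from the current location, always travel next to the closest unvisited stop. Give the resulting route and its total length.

From 00: distances to unvisited — X9=4, J6=14, H9=16, F6=17, R3=29. Nearest is X9 (4).
From X9: distances to unvisited — H9=14, F6=16, J6=18, R3=28. Nearest is H9 (14).
From H9: distances to unvisited — F6=9, J6=17, R3=21. Nearest is F6 (9).
From F6: distances to unvisited — R3=12, J6=26. Nearest is R3 (12).
From R3: distances to unvisited — J6=22. Nearest is J6 (22).
Return J6→00: 14.
Total = 4 + 14 + 9 + 12 + 22 + 14 = 75.

Total distance 75 min via the nearest-neighbour route 00 → X9 → H9 → F6 → R3 → J6 → 00.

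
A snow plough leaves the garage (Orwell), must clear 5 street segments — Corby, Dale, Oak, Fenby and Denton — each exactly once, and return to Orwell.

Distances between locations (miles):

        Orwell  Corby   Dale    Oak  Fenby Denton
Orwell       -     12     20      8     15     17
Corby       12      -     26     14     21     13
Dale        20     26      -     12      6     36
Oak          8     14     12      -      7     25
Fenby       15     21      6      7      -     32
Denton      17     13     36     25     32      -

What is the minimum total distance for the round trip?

Orwell - Corby - Dale - Oak - Fenby - Denton - Orwell: 12+26+12+7+32+17 = 106
Orwell - Corby - Dale - Oak - Denton - Fenby - Orwell: 12+26+12+25+32+15 = 122
Orwell - Corby - Dale - Fenby - Oak - Denton - Orwell: 12+26+6+7+25+17 = 93
Orwell - Corby - Dale - Fenby - Denton - Oak - Orwell: 12+26+6+32+25+8 = 109
Orwell - Corby - Dale - Denton - Oak - Fenby - Orwell: 12+26+36+25+7+15 = 121
Orwell - Corby - Dale - Denton - Fenby - Oak - Orwell: 12+26+36+32+7+8 = 121
Orwell - Corby - Oak - Dale - Fenby - Denton - Orwell: 12+14+12+6+32+17 = 93
Orwell - Corby - Oak - Dale - Denton - Fenby - Orwell: 12+14+12+36+32+15 = 121
Orwell - Corby - Oak - Fenby - Dale - Denton - Orwell: 12+14+7+6+36+17 = 92
Orwell - Corby - Oak - Fenby - Denton - Dale - Orwell: 12+14+7+32+36+20 = 121
Orwell - Corby - Oak - Denton - Dale - Fenby - Orwell: 12+14+25+36+6+15 = 108
Orwell - Corby - Oak - Denton - Fenby - Dale - Orwell: 12+14+25+32+6+20 = 109
Orwell - Corby - Fenby - Dale - Oak - Denton - Orwell: 12+21+6+12+25+17 = 93
Orwell - Corby - Fenby - Dale - Denton - Oak - Orwell: 12+21+6+36+25+8 = 108
… (46 more)
Orwell - Dale - Fenby - Oak - Corby - Denton - Orwell: 20+6+7+14+13+17 = 77  ← best
The minimum is 77.
One optimal route: Orwell → Dale → Fenby → Oak → Corby → Denton → Orwell (or its reverse).

Minimum total distance: 77 miles.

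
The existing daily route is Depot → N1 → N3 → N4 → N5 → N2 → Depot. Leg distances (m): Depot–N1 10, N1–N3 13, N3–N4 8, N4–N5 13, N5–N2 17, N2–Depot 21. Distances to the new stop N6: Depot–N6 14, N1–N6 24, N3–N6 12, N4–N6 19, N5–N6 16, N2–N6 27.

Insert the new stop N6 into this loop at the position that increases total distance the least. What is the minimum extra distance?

Insertion cost between consecutive stops i–j is d(i,N6) + d(N6,j) − d(i,j):
  between Depot and N1: 14 + 24 − 10 = 28
  between N1 and N3: 24 + 12 − 13 = 23
  between N3 and N4: 12 + 19 − 8 = 23
  between N4 and N5: 19 + 16 − 13 = 22
  between N5 and N2: 16 + 27 − 17 = 26
  between N2 and Depot: 27 + 14 − 21 = 20
Cheapest insertion is between N2 and Depot, adding 20.
New total = 82 + 20 = 102.

Minimum extra distance: 20 m, inserting N6 between N2 and Depot.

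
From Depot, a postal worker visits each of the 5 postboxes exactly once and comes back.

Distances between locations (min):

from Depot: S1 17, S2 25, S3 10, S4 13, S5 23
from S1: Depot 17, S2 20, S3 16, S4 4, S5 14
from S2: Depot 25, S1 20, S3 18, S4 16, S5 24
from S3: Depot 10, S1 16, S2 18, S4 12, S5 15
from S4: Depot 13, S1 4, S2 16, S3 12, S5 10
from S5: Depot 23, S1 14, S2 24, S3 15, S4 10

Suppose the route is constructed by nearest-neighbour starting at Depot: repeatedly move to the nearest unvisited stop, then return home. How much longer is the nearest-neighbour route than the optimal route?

Depot: S3=10, S4=13, S1=17, S5=23, S2=25 ⇒ S3
S3: S4=12, S5=15, S1=16, S2=18 ⇒ S4
S4: S1=4, S5=10, S2=16 ⇒ S1
S1: S5=14, S2=20 ⇒ S5
S5: S2=24 ⇒ S2
NN route Depot → S3 → S4 → S1 → S5 → S2 → Depot costs 89.
Optimal: Depot → S1 → S4 → S5 → S2 → S3 → Depot costs 83 (by enumerating all 60 distinct tours).
Excess = 89 − 83 = 6.

The nearest-neighbour route is 6 min longer than optimal.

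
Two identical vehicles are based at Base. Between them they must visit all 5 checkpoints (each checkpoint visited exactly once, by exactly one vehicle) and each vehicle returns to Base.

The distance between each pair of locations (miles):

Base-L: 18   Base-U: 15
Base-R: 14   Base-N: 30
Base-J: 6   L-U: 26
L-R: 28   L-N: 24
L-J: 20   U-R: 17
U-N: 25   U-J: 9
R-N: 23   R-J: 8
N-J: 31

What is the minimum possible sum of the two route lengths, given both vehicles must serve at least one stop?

109 miles — the smallest possible combined total.

Try each way of splitting the stops between the two vehicles (each non-empty) and, for each split, find the best tour for each vehicle:
  {L} + {U, R, N, J}: 36 + 77 = 113
  {U} + {L, R, N, J}: 30 + 79 = 109
  {L, U} + {R, N, J}: 59 + 67 = 126
  {R} + {L, U, N, J}: 28 + 82 = 110
  {L, R} + {U, N, J}: 60 + 70 = 130
  {U, R} + {L, N, J}: 46 + 79 = 125
  … (15 splits in total)
Best: vehicle 1 Base → U → Base = 30; vehicle 2 Base → L → N → R → J → Base = 79; combined 109.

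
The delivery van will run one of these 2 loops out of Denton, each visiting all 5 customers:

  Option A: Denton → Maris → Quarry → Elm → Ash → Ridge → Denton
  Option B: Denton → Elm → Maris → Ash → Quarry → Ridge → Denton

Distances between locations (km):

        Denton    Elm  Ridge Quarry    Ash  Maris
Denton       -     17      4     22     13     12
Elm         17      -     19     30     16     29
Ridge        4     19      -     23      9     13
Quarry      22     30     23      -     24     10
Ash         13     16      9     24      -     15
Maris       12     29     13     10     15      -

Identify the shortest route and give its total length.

Option A: 12 + 10 + 30 + 16 + 9 + 4 = 81
Option B: 17 + 29 + 15 + 24 + 23 + 4 = 112

81 km — Option A is the shortest.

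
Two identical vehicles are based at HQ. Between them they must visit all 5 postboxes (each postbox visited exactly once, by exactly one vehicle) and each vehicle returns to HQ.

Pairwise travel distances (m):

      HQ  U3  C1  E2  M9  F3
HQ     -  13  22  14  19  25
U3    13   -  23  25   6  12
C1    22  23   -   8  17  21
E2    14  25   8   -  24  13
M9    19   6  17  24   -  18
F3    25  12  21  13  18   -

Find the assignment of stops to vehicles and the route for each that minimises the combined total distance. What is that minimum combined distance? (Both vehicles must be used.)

Minimum combined distance: 106 m.

Try each way of splitting the stops between the two vehicles (each non-empty) and, for each split, find the best tour for each vehicle:
  {U3} + {C1, E2, M9, F3}: 26 + 80 = 106
  {C1} + {U3, E2, M9, F3}: 44 + 64 = 108
  {U3, C1} + {E2, M9, F3}: 58 + 64 = 122
  {E2} + {U3, C1, M9, F3}: 28 + 80 = 108
  {U3, E2} + {C1, M9, F3}: 52 + 80 = 132
  {C1, E2} + {U3, M9, F3}: 44 + 62 = 106
  … (15 splits in total)
Best: vehicle 1 HQ → U3 → HQ = 26; vehicle 2 HQ → C1 → E2 → F3 → M9 → HQ = 80; combined 106.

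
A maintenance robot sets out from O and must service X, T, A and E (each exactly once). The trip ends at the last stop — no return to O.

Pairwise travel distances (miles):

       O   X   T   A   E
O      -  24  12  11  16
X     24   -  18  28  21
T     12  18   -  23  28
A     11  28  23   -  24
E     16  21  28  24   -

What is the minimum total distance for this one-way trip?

Minimum one-way distance = 73 miles.

There are 4! = 24 possible orderings.
O→X→T→A→E: 24+18+23+24 = 89
O→X→T→E→A: 24+18+28+24 = 94
O→X→A→T→E: 24+28+23+28 = 103
O→X→A→E→T: 24+28+24+28 = 104
O→X→E→T→A: 24+21+28+23 = 96
O→X→E→A→T: 24+21+24+23 = 92
O→T→X→A→E: 12+18+28+24 = 82
O→T→X→E→A: 12+18+21+24 = 75
O→T→A→X→E: 12+23+28+21 = 84
O→T→A→E→X: 12+23+24+21 = 80
O→T→E→X→A: 12+28+21+28 = 89
O→T→E→A→X: 12+28+24+28 = 92
O→A→X→T→E: 11+28+18+28 = 85
O→A→X→E→T: 11+28+21+28 = 88
… (10 more)
O→A→T→X→E: 11+23+18+21 = 73  ← best
The minimum is 73.
One shortest path: O → A → T → X → E.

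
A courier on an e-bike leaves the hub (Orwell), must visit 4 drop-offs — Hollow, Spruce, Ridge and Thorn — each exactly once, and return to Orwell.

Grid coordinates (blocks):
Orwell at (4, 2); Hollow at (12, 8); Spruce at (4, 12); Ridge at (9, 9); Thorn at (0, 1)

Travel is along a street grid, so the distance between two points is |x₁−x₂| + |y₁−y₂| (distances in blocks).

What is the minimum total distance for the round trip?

Minimum total distance: 46 blocks.

There are 12 distinct closed tours to check (reversals are equivalent).
Orwell→Hollow→Spruce→Ridge→Thorn→Orwell: 14+12+8+17+5 = 56
Orwell→Hollow→Spruce→Thorn→Ridge→Orwell: 14+12+15+17+12 = 70
Orwell→Hollow→Ridge→Spruce→Thorn→Orwell: 14+4+8+15+5 = 46
Orwell→Hollow→Ridge→Thorn→Spruce→Orwell: 14+4+17+15+10 = 60
Orwell→Hollow→Thorn→Spruce→Ridge→Orwell: 14+19+15+8+12 = 68
Orwell→Hollow→Thorn→Ridge→Spruce→Orwell: 14+19+17+8+10 = 68
Orwell→Spruce→Hollow→Ridge→Thorn→Orwell: 10+12+4+17+5 = 48
Orwell→Spruce→Hollow→Thorn→Ridge→Orwell: 10+12+19+17+12 = 70
Orwell→Spruce→Ridge→Hollow→Thorn→Orwell: 10+8+4+19+5 = 46
Orwell→Spruce→Thorn→Hollow→Ridge→Orwell: 10+15+19+4+12 = 60
Orwell→Ridge→Hollow→Spruce→Thorn→Orwell: 12+4+12+15+5 = 48
Orwell→Ridge→Spruce→Hollow→Thorn→Orwell: 12+8+12+19+5 = 56
The minimum is 46.
One optimal route: Orwell → Hollow → Ridge → Spruce → Thorn → Orwell (or its reverse).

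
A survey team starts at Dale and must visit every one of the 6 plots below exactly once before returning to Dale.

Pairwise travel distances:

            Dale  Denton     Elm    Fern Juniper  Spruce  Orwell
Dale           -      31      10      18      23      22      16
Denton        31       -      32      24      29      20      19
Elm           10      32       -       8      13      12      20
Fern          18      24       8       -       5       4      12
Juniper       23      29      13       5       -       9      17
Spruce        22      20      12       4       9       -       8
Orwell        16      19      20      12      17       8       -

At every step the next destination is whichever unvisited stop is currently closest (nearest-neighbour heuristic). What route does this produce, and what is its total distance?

From Dale: distances to unvisited — Elm=10, Orwell=16, Fern=18, Spruce=22, Juniper=23, Denton=31. Nearest is Elm (10).
From Elm: distances to unvisited — Fern=8, Spruce=12, Juniper=13, Orwell=20, Denton=32. Nearest is Fern (8).
From Fern: distances to unvisited — Spruce=4, Juniper=5, Orwell=12, Denton=24. Nearest is Spruce (4).
From Spruce: distances to unvisited — Orwell=8, Juniper=9, Denton=20. Nearest is Orwell (8).
From Orwell: distances to unvisited — Juniper=17, Denton=19. Nearest is Juniper (17).
From Juniper: distances to unvisited — Denton=29. Nearest is Denton (29).
Return Denton→Dale: 31.
Total = 10 + 8 + 4 + 8 + 17 + 29 + 31 = 107.

Total distance 107 via the nearest-neighbour route Dale → Elm → Fern → Spruce → Orwell → Juniper → Denton → Dale.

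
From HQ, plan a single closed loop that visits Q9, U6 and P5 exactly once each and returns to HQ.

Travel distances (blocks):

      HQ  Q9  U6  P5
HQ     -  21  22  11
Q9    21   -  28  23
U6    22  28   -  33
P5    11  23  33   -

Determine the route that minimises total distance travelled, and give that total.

With 3 stops there are 3!/2 = 3 distinct round trips (a route and its reverse cost the same).
HQ - Q9 - U6 - P5 - HQ: 21+28+33+11 = 93
HQ - Q9 - P5 - U6 - HQ: 21+23+33+22 = 99
HQ - U6 - Q9 - P5 - HQ: 22+28+23+11 = 84
The minimum is 84.
One optimal route: HQ → U6 → Q9 → P5 → HQ (or its reverse).

Shortest round trip = 84 blocks.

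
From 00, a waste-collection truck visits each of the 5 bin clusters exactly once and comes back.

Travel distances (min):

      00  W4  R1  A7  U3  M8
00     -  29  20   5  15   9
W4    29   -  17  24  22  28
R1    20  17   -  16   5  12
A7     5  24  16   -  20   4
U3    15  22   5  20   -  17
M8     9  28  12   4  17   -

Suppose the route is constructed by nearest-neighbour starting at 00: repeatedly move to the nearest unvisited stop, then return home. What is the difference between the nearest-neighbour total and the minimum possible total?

00: A7=5, M8=9, U3=15, R1=20, W4=29 ⇒ A7
A7: M8=4, R1=16, U3=20, W4=24 ⇒ M8
M8: R1=12, U3=17, W4=28 ⇒ R1
R1: U3=5, W4=17 ⇒ U3
U3: W4=22 ⇒ W4
NN route 00 → A7 → M8 → R1 → U3 → W4 → 00 costs 77.
Optimal: 00 → A7 → M8 → W4 → R1 → U3 → 00 costs 74 (by enumerating all 60 distinct tours).
Excess = 77 − 74 = 3.

Excess over optimum: 3 min.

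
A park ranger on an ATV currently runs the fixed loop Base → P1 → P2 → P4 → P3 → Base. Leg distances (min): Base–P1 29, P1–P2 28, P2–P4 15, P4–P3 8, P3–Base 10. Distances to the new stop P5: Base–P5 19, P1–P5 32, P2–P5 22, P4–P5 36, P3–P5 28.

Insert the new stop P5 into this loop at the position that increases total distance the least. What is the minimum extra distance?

Insertion cost between consecutive stops i–j is d(i,P5) + d(P5,j) − d(i,j):
  between Base and P1: 19 + 32 − 29 = 22
  between P1 and P2: 32 + 22 − 28 = 26
  between P2 and P4: 22 + 36 − 15 = 43
  between P4 and P3: 36 + 28 − 8 = 56
  between P3 and Base: 28 + 19 − 10 = 37
Cheapest insertion is between Base and P1, adding 22.
New total = 90 + 22 = 112.

Minimum extra distance: 22 min, inserting P5 between Base and P1.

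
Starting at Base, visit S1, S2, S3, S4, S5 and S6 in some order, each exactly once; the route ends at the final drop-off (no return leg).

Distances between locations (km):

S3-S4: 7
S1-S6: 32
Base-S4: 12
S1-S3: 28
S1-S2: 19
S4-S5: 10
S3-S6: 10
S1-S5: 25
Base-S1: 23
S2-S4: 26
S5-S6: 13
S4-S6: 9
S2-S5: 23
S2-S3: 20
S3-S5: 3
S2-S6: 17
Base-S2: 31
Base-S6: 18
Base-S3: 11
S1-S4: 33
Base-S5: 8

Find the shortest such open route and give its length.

63 km — the minimum one-way total.

There are 6! = 720 possible orderings.
Base - S1 - S2 - S3 - S4 - S5 - S6: 23+19+20+7+10+13 = 92
Base - S1 - S2 - S3 - S4 - S6 - S5: 23+19+20+7+9+13 = 91
Base - S1 - S2 - S3 - S5 - S4 - S6: 23+19+20+3+10+9 = 84
Base - S1 - S2 - S3 - S5 - S6 - S4: 23+19+20+3+13+9 = 87
Base - S1 - S2 - S3 - S6 - S4 - S5: 23+19+20+10+9+10 = 91
Base - S1 - S2 - S3 - S6 - S5 - S4: 23+19+20+10+13+10 = 95
Base - S1 - S2 - S4 - S3 - S5 - S6: 23+19+26+7+3+13 = 91
Base - S1 - S2 - S4 - S3 - S6 - S5: 23+19+26+7+10+13 = 98
… (712 more)
Base - S5 - S3 - S4 - S6 - S2 - S1: 8+3+7+9+17+19 = 63  ← best
The minimum is 63.
One shortest path: Base → S5 → S3 → S4 → S6 → S2 → S1.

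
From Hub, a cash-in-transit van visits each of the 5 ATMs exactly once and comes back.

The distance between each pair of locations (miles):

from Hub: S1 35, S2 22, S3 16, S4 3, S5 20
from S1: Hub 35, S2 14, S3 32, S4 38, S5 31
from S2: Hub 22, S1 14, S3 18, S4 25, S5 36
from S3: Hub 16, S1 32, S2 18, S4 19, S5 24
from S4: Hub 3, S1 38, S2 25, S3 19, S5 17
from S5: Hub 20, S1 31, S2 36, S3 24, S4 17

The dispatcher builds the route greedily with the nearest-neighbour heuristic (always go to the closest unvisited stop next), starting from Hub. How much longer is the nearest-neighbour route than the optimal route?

Hub: S4=3, S3=16, S5=20, S2=22, S1=35 ⇒ S4
S4: S5=17, S3=19, S2=25, S1=38 ⇒ S5
S5: S3=24, S1=31, S2=36 ⇒ S3
S3: S2=18, S1=32 ⇒ S2
S2: S1=14 ⇒ S1
NN route Hub → S4 → S5 → S3 → S2 → S1 → Hub costs 111.
Optimal: Hub → S3 → S2 → S1 → S5 → S4 → Hub costs 99 (by enumerating all 60 distinct tours).
Excess = 111 − 99 = 12.

12 miles longer than the optimal tour.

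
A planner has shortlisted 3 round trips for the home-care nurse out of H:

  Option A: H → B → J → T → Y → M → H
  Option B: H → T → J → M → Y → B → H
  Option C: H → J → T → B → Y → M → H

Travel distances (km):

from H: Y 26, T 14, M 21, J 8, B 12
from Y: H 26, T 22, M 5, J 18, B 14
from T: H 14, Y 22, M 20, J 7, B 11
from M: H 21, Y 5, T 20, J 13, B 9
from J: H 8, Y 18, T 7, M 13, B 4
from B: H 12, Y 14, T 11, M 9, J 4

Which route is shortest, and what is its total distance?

Option A: 12 + 4 + 7 + 22 + 5 + 21 = 71
Option B: 14 + 7 + 13 + 5 + 14 + 12 = 65
Option C: 8 + 7 + 11 + 14 + 5 + 21 = 66

Shortest is Option B, total 65 km.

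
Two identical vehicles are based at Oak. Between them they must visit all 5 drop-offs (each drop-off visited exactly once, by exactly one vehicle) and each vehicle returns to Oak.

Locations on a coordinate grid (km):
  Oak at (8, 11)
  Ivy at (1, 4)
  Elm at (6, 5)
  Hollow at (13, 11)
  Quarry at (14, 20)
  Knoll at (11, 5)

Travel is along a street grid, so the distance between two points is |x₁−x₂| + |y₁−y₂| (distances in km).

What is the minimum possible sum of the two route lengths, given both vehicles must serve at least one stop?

Check every non-empty split of the stops between the two vehicles; for each half take its own optimal tour:
  {Ivy} + {Elm, Hollow, Quarry, Knoll}: 28 + 46 = 74
  {Elm} + {Ivy, Hollow, Quarry, Knoll}: 16 + 58 = 74
  {Ivy, Elm} + {Hollow, Quarry, Knoll}: 28 + 42 = 70
  {Hollow} + {Ivy, Elm, Quarry, Knoll}: 10 + 58 = 68
  {Ivy, Hollow} + {Elm, Quarry, Knoll}: 38 + 46 = 84
  {Elm, Hollow} + {Ivy, Quarry, Knoll}: 26 + 58 = 84
  … (15 splits in total)
  {Hollow, Quarry} + {Ivy, Elm, Knoll}: 30 + 34 = 64  ← best
Best: vehicle 1 Oak → Hollow → Quarry → Oak = 30; vehicle 2 Oak → Ivy → Elm → Knoll → Oak = 34; combined 64.

Minimum combined distance: 64 km.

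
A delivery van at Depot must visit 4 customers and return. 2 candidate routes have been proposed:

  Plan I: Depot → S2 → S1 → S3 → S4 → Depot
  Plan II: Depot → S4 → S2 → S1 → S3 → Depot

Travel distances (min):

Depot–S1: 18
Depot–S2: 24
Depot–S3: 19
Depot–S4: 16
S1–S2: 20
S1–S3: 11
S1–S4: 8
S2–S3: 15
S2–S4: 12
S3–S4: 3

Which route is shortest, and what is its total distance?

Plan I: 24 + 20 + 11 + 3 + 16 = 74
Plan II: 16 + 12 + 20 + 11 + 19 = 78

Shortest is Plan I, total 74 min.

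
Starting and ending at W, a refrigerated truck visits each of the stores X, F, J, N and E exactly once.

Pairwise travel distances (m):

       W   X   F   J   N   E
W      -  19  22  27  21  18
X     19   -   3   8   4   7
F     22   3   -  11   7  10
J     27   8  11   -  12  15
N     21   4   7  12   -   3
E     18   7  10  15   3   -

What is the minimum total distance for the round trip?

With 5 stops there are 5!/2 = 60 distinct round trips (a route and its reverse cost the same).
W-X-F-J-N-E-W: 19+3+11+12+3+18 = 66
W-X-F-J-E-N-W: 19+3+11+15+3+21 = 72
W-X-F-N-J-E-W: 19+3+7+12+15+18 = 74
W-X-F-N-E-J-W: 19+3+7+3+15+27 = 74
W-X-F-E-J-N-W: 19+3+10+15+12+21 = 80
W-X-F-E-N-J-W: 19+3+10+3+12+27 = 74
W-X-J-F-N-E-W: 19+8+11+7+3+18 = 66
W-X-J-F-E-N-W: 19+8+11+10+3+21 = 72
W-X-J-N-F-E-W: 19+8+12+7+10+18 = 74
W-X-J-N-E-F-W: 19+8+12+3+10+22 = 74
W-X-J-E-F-N-W: 19+8+15+10+7+21 = 80
W-X-J-E-N-F-W: 19+8+15+3+7+22 = 74
W-X-N-F-J-E-W: 19+4+7+11+15+18 = 74
W-X-N-F-E-J-W: 19+4+7+10+15+27 = 82
… (46 more)
The minimum is 66.
One optimal route: W → X → F → J → N → E → W (or its reverse).

Shortest round trip = 66 m.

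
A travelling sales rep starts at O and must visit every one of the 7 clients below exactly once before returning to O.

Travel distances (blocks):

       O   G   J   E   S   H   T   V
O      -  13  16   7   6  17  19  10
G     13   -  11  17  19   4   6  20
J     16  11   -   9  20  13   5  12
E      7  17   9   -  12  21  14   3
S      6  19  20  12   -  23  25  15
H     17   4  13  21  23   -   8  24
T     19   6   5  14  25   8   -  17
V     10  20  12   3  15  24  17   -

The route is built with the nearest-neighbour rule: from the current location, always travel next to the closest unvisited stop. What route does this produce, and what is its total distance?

65 blocks along O → S → E → V → J → T → G → H → O.

At O the remaining stops are S 6, E 7, V 10, G 13, J 16, H 17, T 19; go to S.
At S the remaining stops are E 12, V 15, G 19, J 20, H 23, T 25; go to E.
At E the remaining stops are V 3, J 9, T 14, G 17, H 21; go to V.
At V the remaining stops are J 12, T 17, G 20, H 24; go to J.
At J the remaining stops are T 5, G 11, H 13; go to T.
At T the remaining stops are G 6, H 8; go to G.
At G the remaining stops are H 4; go to H.
Return H→O: 17.
Total = 6 + 12 + 3 + 12 + 5 + 6 + 4 + 17 = 65.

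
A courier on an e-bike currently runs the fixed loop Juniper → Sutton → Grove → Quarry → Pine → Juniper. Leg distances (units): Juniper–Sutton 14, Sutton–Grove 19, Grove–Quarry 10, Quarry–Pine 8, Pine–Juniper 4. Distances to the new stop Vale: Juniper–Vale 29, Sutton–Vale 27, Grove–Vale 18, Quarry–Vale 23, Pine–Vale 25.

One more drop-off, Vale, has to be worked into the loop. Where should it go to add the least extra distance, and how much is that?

Minimum extra distance: 26, inserting Vale between Sutton and Grove.

Insertion cost between consecutive stops i–j is d(i,Vale) + d(Vale,j) − d(i,j):
  between Juniper and Sutton: 29 + 27 − 14 = 42
  between Sutton and Grove: 27 + 18 − 19 = 26
  between Grove and Quarry: 18 + 23 − 10 = 31
  between Quarry and Pine: 23 + 25 − 8 = 40
  between Pine and Juniper: 25 + 29 − 4 = 50
Cheapest insertion is between Sutton and Grove, adding 26.
New total = 55 + 26 = 81.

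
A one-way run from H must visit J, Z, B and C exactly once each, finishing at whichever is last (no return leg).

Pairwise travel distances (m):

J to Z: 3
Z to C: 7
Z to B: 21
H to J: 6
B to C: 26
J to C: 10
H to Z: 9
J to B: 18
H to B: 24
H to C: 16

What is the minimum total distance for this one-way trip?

There are 4! = 24 possible orderings.
H→J→Z→B→C: 6+3+21+26 = 56
H→J→Z→C→B: 6+3+7+26 = 42
H→J→B→Z→C: 6+18+21+7 = 52
H→J→B→C→Z: 6+18+26+7 = 57
H→J→C→Z→B: 6+10+7+21 = 44
H→J→C→B→Z: 6+10+26+21 = 63
H→Z→J→B→C: 9+3+18+26 = 56
H→Z→J→C→B: 9+3+10+26 = 48
H→Z→B→J→C: 9+21+18+10 = 58
H→Z→B→C→J: 9+21+26+10 = 66
H→Z→C→J→B: 9+7+10+18 = 44
H→Z→C→B→J: 9+7+26+18 = 60
H→B→J→Z→C: 24+18+3+7 = 52
H→B→J→C→Z: 24+18+10+7 = 59
… (10 more)
The minimum is 42.
One shortest path: H → J → Z → C → B.

Shortest open route: 42 m.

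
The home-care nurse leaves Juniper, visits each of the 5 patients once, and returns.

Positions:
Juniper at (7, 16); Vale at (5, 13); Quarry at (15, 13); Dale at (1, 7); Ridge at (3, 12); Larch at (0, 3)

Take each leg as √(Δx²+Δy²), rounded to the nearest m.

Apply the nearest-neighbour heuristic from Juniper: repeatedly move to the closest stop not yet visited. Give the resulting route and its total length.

From Juniper: distances to unvisited — Vale=4, Ridge=6, Quarry=9, Dale=11, Larch=15. Nearest is Vale (4).
From Vale: distances to unvisited — Ridge=2, Dale=7, Quarry=10, Larch=11. Nearest is Ridge (2).
From Ridge: distances to unvisited — Dale=5, Larch=9, Quarry=12. Nearest is Dale (5).
From Dale: distances to unvisited — Larch=4, Quarry=15. Nearest is Larch (4).
From Larch: distances to unvisited — Quarry=18. Nearest is Quarry (18).
Return Quarry→Juniper: 9.
Total = 4 + 2 + 5 + 4 + 18 + 9 = 42.

Total distance 42 m via the nearest-neighbour route Juniper → Vale → Ridge → Dale → Larch → Quarry → Juniper.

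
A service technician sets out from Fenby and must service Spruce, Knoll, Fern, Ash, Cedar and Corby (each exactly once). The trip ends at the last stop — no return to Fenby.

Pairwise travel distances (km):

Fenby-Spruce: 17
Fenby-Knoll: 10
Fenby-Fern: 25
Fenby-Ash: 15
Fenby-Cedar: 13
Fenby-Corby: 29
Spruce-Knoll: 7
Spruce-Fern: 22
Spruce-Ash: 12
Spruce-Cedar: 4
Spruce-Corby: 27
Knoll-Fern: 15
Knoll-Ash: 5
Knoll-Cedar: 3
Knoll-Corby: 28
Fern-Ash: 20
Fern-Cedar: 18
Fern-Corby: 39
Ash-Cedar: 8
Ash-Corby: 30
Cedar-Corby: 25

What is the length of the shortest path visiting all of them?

Minimum one-way distance = 84 km.

There are 6! = 720 possible orderings.
Fenby - Spruce - Knoll - Fern - Ash - Cedar - Corby: 17+7+15+20+8+25 = 92
Fenby - Spruce - Knoll - Fern - Ash - Corby - Cedar: 17+7+15+20+30+25 = 114
Fenby - Spruce - Knoll - Fern - Cedar - Ash - Corby: 17+7+15+18+8+30 = 95
Fenby - Spruce - Knoll - Fern - Cedar - Corby - Ash: 17+7+15+18+25+30 = 112
Fenby - Spruce - Knoll - Fern - Corby - Ash - Cedar: 17+7+15+39+30+8 = 116
Fenby - Spruce - Knoll - Fern - Corby - Cedar - Ash: 17+7+15+39+25+8 = 111
Fenby - Spruce - Knoll - Ash - Fern - Cedar - Corby: 17+7+5+20+18+25 = 92
Fenby - Spruce - Knoll - Ash - Fern - Corby - Cedar: 17+7+5+20+39+25 = 113
… (712 more)
Fenby - Knoll - Fern - Ash - Cedar - Spruce - Corby: 10+15+20+8+4+27 = 84  ← best
The minimum is 84.
One shortest path: Fenby → Knoll → Fern → Ash → Cedar → Spruce → Corby.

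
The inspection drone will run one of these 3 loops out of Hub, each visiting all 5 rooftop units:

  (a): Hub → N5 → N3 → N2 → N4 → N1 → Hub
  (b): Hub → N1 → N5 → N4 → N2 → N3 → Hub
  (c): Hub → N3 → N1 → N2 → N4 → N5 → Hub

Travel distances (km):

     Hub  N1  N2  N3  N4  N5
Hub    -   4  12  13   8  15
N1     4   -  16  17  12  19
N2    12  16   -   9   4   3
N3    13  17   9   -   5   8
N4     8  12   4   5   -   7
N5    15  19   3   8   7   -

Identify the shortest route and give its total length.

52 km — (a) is the shortest.

(a): 15 + 8 + 9 + 4 + 12 + 4 = 52
(b): 4 + 19 + 7 + 4 + 9 + 13 = 56
(c): 13 + 17 + 16 + 4 + 7 + 15 = 72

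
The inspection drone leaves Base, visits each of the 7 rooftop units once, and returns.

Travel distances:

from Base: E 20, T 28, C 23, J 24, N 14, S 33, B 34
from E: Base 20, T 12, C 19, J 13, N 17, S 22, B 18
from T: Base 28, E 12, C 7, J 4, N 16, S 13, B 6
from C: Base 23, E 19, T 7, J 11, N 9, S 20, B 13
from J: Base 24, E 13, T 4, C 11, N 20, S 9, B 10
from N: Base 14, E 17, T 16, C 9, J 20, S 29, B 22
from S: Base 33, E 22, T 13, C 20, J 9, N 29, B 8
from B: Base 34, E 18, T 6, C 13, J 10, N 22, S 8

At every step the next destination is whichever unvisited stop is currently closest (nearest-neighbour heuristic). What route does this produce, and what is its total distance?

Nearest-neighbour total = 89; route Base → N → C → T → J → S → B → E → Base.

Base → [N:14 / E:20 / C:23 / J:24 / T:28 / S:33 / B:34] → N (14)
N → [C:9 / T:16 / E:17 / J:20 / B:22 / S:29] → C (9)
C → [T:7 / J:11 / B:13 / E:19 / S:20] → T (7)
T → [J:4 / B:6 / E:12 / S:13] → J (4)
J → [S:9 / B:10 / E:13] → S (9)
S → [B:8 / E:22] → B (8)
B → [E:18] → E (18)
Return E→Base: 20.
Total = 14 + 9 + 7 + 4 + 9 + 8 + 18 + 20 = 89.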